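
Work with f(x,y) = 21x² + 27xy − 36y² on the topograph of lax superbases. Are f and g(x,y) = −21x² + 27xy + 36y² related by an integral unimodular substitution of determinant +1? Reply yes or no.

D₁ = 3753, D₂ = 3753
river cycle of f (length 18): (-36, 45, 12), (12, 51, -24), (-24, 45, 18), (18, 27, -42), (-42, 57, 3), (3, 57, -42), (-42, 27, 18), (18, 45, -24), (-24, 51, 12), (12, 45, -36), … (8 more)
river cycle of g (length 18): (36, 45, -12), (-12, 51, 24), (24, 45, -18), (-18, 27, 42), (42, 57, -3), (-3, 57, 42), (42, 27, -18), (-18, 45, 24), (24, 51, -12), (-12, 45, 36), … (8 more)
cycles differ ⇒ inequivalent

no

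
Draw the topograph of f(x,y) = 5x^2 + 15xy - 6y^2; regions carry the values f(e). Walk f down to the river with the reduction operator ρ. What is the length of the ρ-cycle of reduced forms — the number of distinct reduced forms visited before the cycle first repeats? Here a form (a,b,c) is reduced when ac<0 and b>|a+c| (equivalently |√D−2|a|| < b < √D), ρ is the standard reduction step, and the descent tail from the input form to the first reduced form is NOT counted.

D = 345, ⌊√D⌋ = 18
river: ρ → (-6,9,11)
river: ρ → (11,13,-4)
river: ρ → (-4,11,14)
river: ρ → (14,17,-1)
river: ρ → (-1,17,14)
river: ρ → (14,11,-4)
river: ρ → (-4,13,11)
river: ρ → (11,9,-6)
river: ρ → (-6,15,5)
river: ρ → (5,15,-6)
ρ-cycle length = 10 (tail of 0 descent steps not counted)

10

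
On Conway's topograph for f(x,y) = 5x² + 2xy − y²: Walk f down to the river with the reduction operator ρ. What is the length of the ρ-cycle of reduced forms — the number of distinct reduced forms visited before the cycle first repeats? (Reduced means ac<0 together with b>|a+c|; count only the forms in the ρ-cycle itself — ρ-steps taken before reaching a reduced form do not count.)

D = 24, ⌊√D⌋ = 4
descent: ρ → (-1,4,2)  [lands on river]
river: ρ → (2,4,-1)
ρ-cycle length = 2 (tail of 1 descent step not counted)

2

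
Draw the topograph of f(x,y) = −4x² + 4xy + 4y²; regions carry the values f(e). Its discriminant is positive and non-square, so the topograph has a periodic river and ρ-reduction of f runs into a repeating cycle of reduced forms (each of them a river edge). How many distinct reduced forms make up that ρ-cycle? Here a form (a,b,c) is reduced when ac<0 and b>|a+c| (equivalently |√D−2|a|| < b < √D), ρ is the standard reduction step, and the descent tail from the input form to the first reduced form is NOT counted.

D = 80, ⌊√D⌋ = 8
river: ρ → (4,4,-4)
river: ρ → (-4,4,4)
ρ-cycle length = 2 (tail of 0 descent steps not counted)

2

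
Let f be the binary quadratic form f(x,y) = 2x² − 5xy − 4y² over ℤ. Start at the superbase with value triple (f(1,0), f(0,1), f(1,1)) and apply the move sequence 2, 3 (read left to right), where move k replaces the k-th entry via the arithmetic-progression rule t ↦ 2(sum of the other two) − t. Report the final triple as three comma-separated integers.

start (2,-4,-7) = (f(1,0),f(0,1),f(1,1))
replace slot 2: 2·(2+(-7)) − (-4) = -6 → (2,-6,-7)
replace slot 3: 2·(2+(-6)) − (-7) = -1 → (2,-6,-1)

2,-6,-1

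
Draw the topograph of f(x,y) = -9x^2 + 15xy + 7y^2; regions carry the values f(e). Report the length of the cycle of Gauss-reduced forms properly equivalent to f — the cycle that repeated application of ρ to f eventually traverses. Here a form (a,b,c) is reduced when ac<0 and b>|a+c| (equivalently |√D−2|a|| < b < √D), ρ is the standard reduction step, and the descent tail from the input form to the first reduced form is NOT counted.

D = 477, ⌊√D⌋ = 21
river: ρ → (7,13,-11)
river: ρ → (-11,9,9)
river: ρ → (9,9,-11)
river: ρ → (-11,13,7)
river: ρ → (7,15,-9)
river: ρ → (-9,21,1)
river: ρ → (1,21,-9)
river: ρ → (-9,15,7)
ρ-cycle length = 8 (tail of 0 descent steps not counted)

8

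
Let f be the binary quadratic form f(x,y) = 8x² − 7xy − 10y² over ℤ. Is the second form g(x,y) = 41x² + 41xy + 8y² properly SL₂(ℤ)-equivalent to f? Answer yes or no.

D₁ = 369, D₂ = 369
river cycle of f (length 16): (-10, 7, 8), (8, 9, -9), (-9, 9, 8), (8, 7, -10), (-10, 13, 5), (5, 17, -4), (-4, 15, 9), (9, 3, -10), (-10, 17, 2), (2, 19, -1), … (6 more)
river cycle of g (length 16): (8, 7, -10), (-10, 13, 5), (5, 17, -4), (-4, 15, 9), (9, 3, -10), (-10, 17, 2), (2, 19, -1), (-1, 19, 2), (2, 17, -10), (-10, 3, 9), … (6 more)
cycles coincide ⇒ equivalent

yes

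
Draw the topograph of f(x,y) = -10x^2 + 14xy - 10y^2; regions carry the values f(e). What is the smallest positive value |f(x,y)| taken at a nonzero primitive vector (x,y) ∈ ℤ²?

translate: b→6 (≡-14 mod 20), so (10,-14,10)→(10,6,6)
flip: (10,6,6)→(6,-6,10)
translate: b→6 (≡-6 mod 12), so (6,-6,10)→(6,6,10)
reduced (well bottom): (6,6,10) with a≤c, −a<b≤a
well minimum |f| = |-6| = 6 (negative-definite)

6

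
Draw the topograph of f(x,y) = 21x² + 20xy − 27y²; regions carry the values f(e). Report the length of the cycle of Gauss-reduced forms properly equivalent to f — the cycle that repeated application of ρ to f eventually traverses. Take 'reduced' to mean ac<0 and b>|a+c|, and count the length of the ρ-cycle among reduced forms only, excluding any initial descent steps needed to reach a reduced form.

D = 2668, ⌊√D⌋ = 51
river: ρ → (-27,34,14)
river: ρ → (14,50,-3)
river: ρ → (-3,46,46)
river: ρ → (46,46,-3)
river: ρ → (-3,50,14)
river: ρ → (14,34,-27)
river: ρ → (-27,20,21)
river: ρ → (21,22,-26)
river: ρ → (-26,30,17)
river: ρ → (17,38,-18)
river: ρ → (-18,34,21)
river: ρ → (21,50,-2)
river: ρ → (-2,50,21)
river: ρ → (21,34,-18)
river: ρ → (-18,38,17)
river: ρ → (17,30,-26)
river: ρ → (-26,22,21)
river: ρ → (21,20,-27)
ρ-cycle length = 18 (tail of 0 descent steps not counted)

18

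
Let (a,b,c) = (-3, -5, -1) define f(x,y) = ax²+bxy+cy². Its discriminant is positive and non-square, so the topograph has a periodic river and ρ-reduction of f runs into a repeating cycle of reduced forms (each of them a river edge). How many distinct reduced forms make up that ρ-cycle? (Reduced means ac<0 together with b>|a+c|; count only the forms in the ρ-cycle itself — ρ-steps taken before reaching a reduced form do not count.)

D = 13, ⌊√D⌋ = 3
descent: ρ → (-1,3,1)  [lands on river]
river: ρ → (1,3,-1)
ρ-cycle length = 2 (tail of 1 descent step not counted)

2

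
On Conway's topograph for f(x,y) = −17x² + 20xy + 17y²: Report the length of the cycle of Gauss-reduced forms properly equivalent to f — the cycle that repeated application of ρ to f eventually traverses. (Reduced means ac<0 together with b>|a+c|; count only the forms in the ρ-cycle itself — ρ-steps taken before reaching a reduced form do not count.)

D = 1556, ⌊√D⌋ = 39
river: ρ → (17,14,-20)
river: ρ → (-20,26,11)
river: ρ → (11,18,-28)
river: ρ → (-28,38,1)
river: ρ → (1,38,-28)
river: ρ → (-28,18,11)
river: ρ → (11,26,-20)
river: ρ → (-20,14,17)
river: ρ → (17,20,-17)
river: ρ → (-17,14,20)
river: ρ → (20,26,-11)
river: ρ → (-11,18,28)
river: ρ → (28,38,-1)
river: ρ → (-1,38,28)
river: ρ → (28,18,-11)
river: ρ → (-11,26,20)
river: ρ → (20,14,-17)
river: ρ → (-17,20,17)
ρ-cycle length = 18 (tail of 0 descent steps not counted)

18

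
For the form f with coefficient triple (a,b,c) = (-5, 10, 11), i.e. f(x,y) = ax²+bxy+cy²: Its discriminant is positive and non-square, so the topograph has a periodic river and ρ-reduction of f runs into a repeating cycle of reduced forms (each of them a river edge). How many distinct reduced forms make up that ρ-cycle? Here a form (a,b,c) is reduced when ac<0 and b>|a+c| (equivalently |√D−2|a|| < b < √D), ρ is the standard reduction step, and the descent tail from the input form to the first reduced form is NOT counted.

D = 320, ⌊√D⌋ = 17
river: ρ → (11,12,-4)
river: ρ → (-4,12,11)
river: ρ → (11,10,-5)
river: ρ → (-5,10,11)
ρ-cycle length = 4 (tail of 0 descent steps not counted)

4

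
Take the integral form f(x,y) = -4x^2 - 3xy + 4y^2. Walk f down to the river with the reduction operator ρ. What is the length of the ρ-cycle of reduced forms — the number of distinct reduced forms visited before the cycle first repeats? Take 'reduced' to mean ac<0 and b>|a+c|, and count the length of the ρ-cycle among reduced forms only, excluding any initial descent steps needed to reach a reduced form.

D = 73, ⌊√D⌋ = 8
descent: ρ → (4,3,-4)  [lands on river]
river: ρ → (-4,5,3)
river: ρ → (3,7,-2)
river: ρ → (-2,5,6)
river: ρ → (6,7,-1)
river: ρ → (-1,7,6)
river: ρ → (6,5,-2)
river: ρ → (-2,7,3)
river: ρ → (3,5,-4)
river: ρ → (-4,3,4)
river: ρ → (4,5,-3)
river: ρ → (-3,7,2)
river: ρ → (2,5,-6)
river: ρ → (-6,7,1)
river: ρ → (1,7,-6)
river: ρ → (-6,5,2)
river: ρ → (2,7,-3)
river: ρ → (-3,5,4)
ρ-cycle length = 18 (tail of 1 descent step not counted)

18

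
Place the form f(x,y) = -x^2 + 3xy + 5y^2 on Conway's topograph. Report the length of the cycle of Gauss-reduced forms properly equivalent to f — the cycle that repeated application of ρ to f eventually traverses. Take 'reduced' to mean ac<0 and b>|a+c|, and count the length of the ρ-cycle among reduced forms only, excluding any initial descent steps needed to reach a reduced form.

D = 29, ⌊√D⌋ = 5
descent: ρ → (5,-3,-1)
descent: ρ → (-1,5,1)  [lands on river]
river: ρ → (1,5,-1)
ρ-cycle length = 2 (tail of 2 descent steps not counted)

2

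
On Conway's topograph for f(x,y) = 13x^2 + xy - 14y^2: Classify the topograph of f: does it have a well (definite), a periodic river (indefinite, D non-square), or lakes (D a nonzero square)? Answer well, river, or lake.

D = b²−4ac = 1² − 4·13·(-14) = 729
D = 27² is a perfect square ⇒ form factors over ℤ ⇒ lakes

lake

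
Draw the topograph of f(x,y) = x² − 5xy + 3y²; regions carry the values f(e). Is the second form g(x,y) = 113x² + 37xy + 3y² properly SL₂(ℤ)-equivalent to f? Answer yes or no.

D₁ = 13, D₂ = 13
river cycle of f (length 2): (-1, 3, 1), (1, 3, -1)
river cycle of g (length 2): (-1, 3, 1), (1, 3, -1)
cycles coincide ⇒ equivalent

yes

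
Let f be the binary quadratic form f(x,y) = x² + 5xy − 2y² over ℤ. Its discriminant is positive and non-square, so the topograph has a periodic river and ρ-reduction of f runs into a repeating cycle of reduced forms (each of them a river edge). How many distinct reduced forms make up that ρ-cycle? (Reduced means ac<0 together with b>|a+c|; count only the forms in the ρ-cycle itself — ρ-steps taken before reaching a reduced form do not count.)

D = 33, ⌊√D⌋ = 5
river: ρ → (-2,3,3)
river: ρ → (3,3,-2)
river: ρ → (-2,5,1)
river: ρ → (1,5,-2)
ρ-cycle length = 4 (tail of 0 descent steps not counted)

4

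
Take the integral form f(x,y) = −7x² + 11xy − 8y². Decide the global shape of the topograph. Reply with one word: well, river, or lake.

D = b²−4ac = 11² − 4·(-7)·(-8) = -103
D < 0 ⇒ definite ⇒ every region one sign ⇒ single well

well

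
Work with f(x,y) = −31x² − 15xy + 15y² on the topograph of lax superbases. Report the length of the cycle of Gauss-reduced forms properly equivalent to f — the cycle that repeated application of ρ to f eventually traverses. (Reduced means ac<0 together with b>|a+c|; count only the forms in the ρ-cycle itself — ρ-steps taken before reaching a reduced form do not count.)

D = 2085, ⌊√D⌋ = 45
descent: ρ → (15,45,-1)  [lands on river]
river: ρ → (-1,45,15)
ρ-cycle length = 2 (tail of 1 descent step not counted)

2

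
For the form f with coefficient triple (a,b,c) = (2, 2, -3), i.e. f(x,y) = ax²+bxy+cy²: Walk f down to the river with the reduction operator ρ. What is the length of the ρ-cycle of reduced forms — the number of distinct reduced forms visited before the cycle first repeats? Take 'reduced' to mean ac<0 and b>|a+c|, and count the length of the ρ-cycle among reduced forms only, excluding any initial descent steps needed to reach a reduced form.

D = 28, ⌊√D⌋ = 5
river: ρ → (-3,4,1)
river: ρ → (1,4,-3)
river: ρ → (-3,2,2)
river: ρ → (2,2,-3)
ρ-cycle length = 4 (tail of 0 descent steps not counted)

4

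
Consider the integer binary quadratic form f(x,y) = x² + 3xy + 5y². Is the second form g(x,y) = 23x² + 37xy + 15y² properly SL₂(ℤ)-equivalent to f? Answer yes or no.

D₁ = -11, D₂ = -11
f: translate: b→1 (≡3 mod 2), so (1,3,5)→(1,1,3)
f: reduced (well bottom): (1,1,3) with a≤c, −a<b≤a
g: translate: b→-9 (≡37 mod 46), so (23,37,15)→(23,-9,1)
g: flip: (23,-9,1)→(1,9,23)
g: translate: b→1 (≡9 mod 2), so (1,9,23)→(1,1,3)
g: reduced (well bottom): (1,1,3) with a≤c, −a<b≤a
reduced forms (1, 1, 3) vs (1, 1, 3) ⇒ equivalent

yes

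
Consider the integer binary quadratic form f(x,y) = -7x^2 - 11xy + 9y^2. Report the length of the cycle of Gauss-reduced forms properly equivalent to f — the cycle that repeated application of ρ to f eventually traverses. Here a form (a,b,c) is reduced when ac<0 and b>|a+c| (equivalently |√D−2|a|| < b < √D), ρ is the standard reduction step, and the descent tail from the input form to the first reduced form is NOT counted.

D = 373, ⌊√D⌋ = 19
descent: ρ → (9,11,-7)  [lands on river]
river: ρ → (-7,17,3)
river: ρ → (3,19,-1)
river: ρ → (-1,19,3)
river: ρ → (3,17,-7)
river: ρ → (-7,11,9)
river: ρ → (9,7,-9)
river: ρ → (-9,11,7)
river: ρ → (7,17,-3)
river: ρ → (-3,19,1)
river: ρ → (1,19,-3)
river: ρ → (-3,17,7)
river: ρ → (7,11,-9)
river: ρ → (-9,7,9)
ρ-cycle length = 14 (tail of 1 descent step not counted)

14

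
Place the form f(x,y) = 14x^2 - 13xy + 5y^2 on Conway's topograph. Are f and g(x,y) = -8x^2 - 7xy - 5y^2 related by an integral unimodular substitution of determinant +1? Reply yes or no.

D₁ = -111, D₂ = -111
f: flip: (14,-13,5)→(5,13,14)
f: translate: b→3 (≡13 mod 10), so (5,13,14)→(5,3,6)
f: reduced (well bottom): (5,3,6) with a≤c, −a<b≤a
g is negative-definite; reduce −g:
−g: flip: (8,7,5)→(5,-7,8)
−g: translate: b→3 (≡-7 mod 10), so (5,-7,8)→(5,3,6)
−g: reduced (well bottom): (5,3,6) with a≤c, −a<b≤a
flip sign back: reduced form of g is (-5,-3,-6)
reduced forms (5, 3, 6) vs (-5, -3, -6) ⇒ inequivalent

no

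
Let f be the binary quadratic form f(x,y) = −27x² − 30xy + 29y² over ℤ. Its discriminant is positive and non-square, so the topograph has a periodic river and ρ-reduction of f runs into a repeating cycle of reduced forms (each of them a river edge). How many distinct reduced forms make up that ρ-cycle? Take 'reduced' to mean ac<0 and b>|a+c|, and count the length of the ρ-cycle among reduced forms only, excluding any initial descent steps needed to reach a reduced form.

D = 4032, ⌊√D⌋ = 63
descent: ρ → (29,30,-27)  [lands on river]
river: ρ → (-27,24,32)
river: ρ → (32,40,-19)
river: ρ → (-19,36,36)
river: ρ → (36,36,-19)
river: ρ → (-19,40,32)
river: ρ → (32,24,-27)
river: ρ → (-27,30,29)
river: ρ → (29,28,-28)
river: ρ → (-28,28,29)
ρ-cycle length = 10 (tail of 1 descent step not counted)

10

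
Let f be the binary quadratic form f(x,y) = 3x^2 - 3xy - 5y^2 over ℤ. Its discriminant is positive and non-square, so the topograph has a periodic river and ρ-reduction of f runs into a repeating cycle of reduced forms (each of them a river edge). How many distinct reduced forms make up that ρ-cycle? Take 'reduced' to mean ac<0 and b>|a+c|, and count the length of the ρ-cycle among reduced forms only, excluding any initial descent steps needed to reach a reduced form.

D = 69, ⌊√D⌋ = 8
descent: ρ → (-5,3,3)  [lands on river]
river: ρ → (3,3,-5)
river: ρ → (-5,7,1)
river: ρ → (1,7,-5)
ρ-cycle length = 4 (tail of 1 descent step not counted)

4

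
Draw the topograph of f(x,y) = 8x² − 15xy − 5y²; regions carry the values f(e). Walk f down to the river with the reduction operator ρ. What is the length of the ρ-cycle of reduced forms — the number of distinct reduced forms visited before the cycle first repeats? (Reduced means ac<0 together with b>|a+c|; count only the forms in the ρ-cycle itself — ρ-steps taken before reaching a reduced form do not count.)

D = 385, ⌊√D⌋ = 19
descent: ρ → (-5,15,8)  [lands on river]
river: ρ → (8,17,-3)
river: ρ → (-3,19,2)
river: ρ → (2,17,-12)
river: ρ → (-12,7,7)
river: ρ → (7,7,-12)
river: ρ → (-12,17,2)
river: ρ → (2,19,-3)
river: ρ → (-3,17,8)
river: ρ → (8,15,-5)
ρ-cycle length = 10 (tail of 1 descent step not counted)

10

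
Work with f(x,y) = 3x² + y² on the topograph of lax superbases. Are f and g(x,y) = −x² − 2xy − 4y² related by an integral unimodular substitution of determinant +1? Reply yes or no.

D₁ = -12, D₂ = -12
f: flip: (3,0,1)→(1,0,3)
f: reduced (well bottom): (1,0,3) with a≤c, −a<b≤a
g is negative-definite; reduce −g:
−g: translate: b→0 (≡2 mod 2), so (1,2,4)→(1,0,3)
−g: reduced (well bottom): (1,0,3) with a≤c, −a<b≤a
flip sign back: reduced form of g is (-1,0,-3)
reduced forms (1, 0, 3) vs (-1, 0, -3) ⇒ inequivalent

no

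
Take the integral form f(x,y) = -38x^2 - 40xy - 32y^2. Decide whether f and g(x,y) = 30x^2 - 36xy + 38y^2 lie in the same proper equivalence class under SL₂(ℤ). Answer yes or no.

D₁ = -3264, D₂ = -3264
f is negative-definite; reduce −f:
−f: translate: b→-36 (≡40 mod 76), so (38,40,32)→(38,-36,30)
−f: flip: (38,-36,30)→(30,36,38)
−f: translate: b→-24 (≡36 mod 60), so (30,36,38)→(30,-24,32)
−f: reduced (well bottom): (30,-24,32) with a≤c, −a<b≤a
flip sign back: reduced form of f is (-30,24,-32)
g: translate: b→24 (≡-36 mod 60), so (30,-36,38)→(30,24,32)
g: reduced (well bottom): (30,24,32) with a≤c, −a<b≤a
reduced forms (-30, 24, -32) vs (30, 24, 32) ⇒ inequivalent

no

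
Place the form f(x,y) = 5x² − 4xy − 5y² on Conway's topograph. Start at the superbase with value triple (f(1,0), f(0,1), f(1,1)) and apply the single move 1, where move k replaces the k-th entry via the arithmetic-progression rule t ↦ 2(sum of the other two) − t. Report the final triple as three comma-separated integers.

start (5,-5,-4) = (f(1,0),f(0,1),f(1,1))
replace slot 1: 2·((-5)+(-4)) − 5 = -23 → (-23,-5,-4)

-23,-5,-4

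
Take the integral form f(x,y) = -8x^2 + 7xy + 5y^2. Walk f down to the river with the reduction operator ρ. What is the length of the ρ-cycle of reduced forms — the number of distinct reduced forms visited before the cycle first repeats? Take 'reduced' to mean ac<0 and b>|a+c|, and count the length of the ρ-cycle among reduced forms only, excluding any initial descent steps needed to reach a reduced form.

D = 209, ⌊√D⌋ = 14
river: ρ → (5,13,-2)
river: ρ → (-2,11,11)
river: ρ → (11,11,-2)
river: ρ → (-2,13,5)
river: ρ → (5,7,-8)
river: ρ → (-8,9,4)
river: ρ → (4,7,-10)
river: ρ → (-10,13,1)
river: ρ → (1,13,-10)
river: ρ → (-10,7,4)
river: ρ → (4,9,-8)
river: ρ → (-8,7,5)
ρ-cycle length = 12 (tail of 0 descent steps not counted)

12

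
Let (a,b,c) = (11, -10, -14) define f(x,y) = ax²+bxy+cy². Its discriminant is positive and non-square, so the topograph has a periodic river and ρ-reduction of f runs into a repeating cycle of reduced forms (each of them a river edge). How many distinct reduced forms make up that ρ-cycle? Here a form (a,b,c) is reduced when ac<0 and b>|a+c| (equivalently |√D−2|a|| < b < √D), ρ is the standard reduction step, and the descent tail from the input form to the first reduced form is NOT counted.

D = 716, ⌊√D⌋ = 26
descent: ρ → (-14,10,11)  [lands on river]
river: ρ → (11,12,-13)
river: ρ → (-13,14,10)
river: ρ → (10,26,-1)
river: ρ → (-1,26,10)
river: ρ → (10,14,-13)
river: ρ → (-13,12,11)
river: ρ → (11,10,-14)
river: ρ → (-14,18,7)
river: ρ → (7,24,-5)
river: ρ → (-5,26,2)
river: ρ → (2,26,-5)
river: ρ → (-5,24,7)
river: ρ → (7,18,-14)
ρ-cycle length = 14 (tail of 1 descent step not counted)

14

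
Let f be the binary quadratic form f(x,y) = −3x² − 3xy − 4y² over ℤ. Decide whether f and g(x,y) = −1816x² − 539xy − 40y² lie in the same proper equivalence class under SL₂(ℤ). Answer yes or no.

D₁ = -39, D₂ = -39
f is negative-definite; reduce −f:
−f: reduced (well bottom): (3,3,4) with a≤c, −a<b≤a
flip sign back: reduced form of f is (-3,-3,-4)
g is negative-definite; reduce −g:
−g: flip: (1816,539,40)→(40,-539,1816)
−g: translate: b→21 (≡-539 mod 80), so (40,-539,1816)→(40,21,3)
−g: flip: (40,21,3)→(3,-21,40)
−g: translate: b→3 (≡-21 mod 6), so (3,-21,40)→(3,3,4)
−g: reduced (well bottom): (3,3,4) with a≤c, −a<b≤a
flip sign back: reduced form of g is (-3,-3,-4)
reduced forms (-3, -3, -4) vs (-3, -3, -4) ⇒ equivalent

yes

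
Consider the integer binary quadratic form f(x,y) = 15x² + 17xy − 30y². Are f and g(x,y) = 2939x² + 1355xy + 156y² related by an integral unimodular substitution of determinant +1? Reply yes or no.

D₁ = 2089, D₂ = 2089
river cycle of f (length 30): (-30, 43, 2), (2, 45, -8), (-8, 35, 27), (27, 19, -16), (-16, 45, 1), (1, 45, -16), (-16, 19, 27), (27, 35, -8), (-8, 45, 2), (2, 43, -30), … (20 more)
river cycle of g (length 30): (15, 17, -30), (-30, 43, 2), (2, 45, -8), (-8, 35, 27), (27, 19, -16), (-16, 45, 1), (1, 45, -16), (-16, 19, 27), (27, 35, -8), (-8, 45, 2), … (20 more)
cycles coincide ⇒ equivalent

yes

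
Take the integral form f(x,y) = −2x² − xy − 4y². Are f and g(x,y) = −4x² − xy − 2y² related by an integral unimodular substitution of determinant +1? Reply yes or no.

D₁ = -31, D₂ = -31
f is negative-definite; reduce −f:
−f: reduced (well bottom): (2,1,4) with a≤c, −a<b≤a
flip sign back: reduced form of f is (-2,-1,-4)
g is negative-definite; reduce −g:
−g: flip: (4,1,2)→(2,-1,4)
−g: reduced (well bottom): (2,-1,4) with a≤c, −a<b≤a
flip sign back: reduced form of g is (-2,1,-4)
reduced forms (-2, -1, -4) vs (-2, 1, -4) ⇒ inequivalent

no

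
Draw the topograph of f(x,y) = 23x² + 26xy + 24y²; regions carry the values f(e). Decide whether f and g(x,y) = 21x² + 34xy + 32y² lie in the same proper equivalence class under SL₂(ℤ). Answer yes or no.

D₁ = -1532, D₂ = -1532
f: translate: b→-20 (≡26 mod 46), so (23,26,24)→(23,-20,21)
f: flip: (23,-20,21)→(21,20,23)
f: reduced (well bottom): (21,20,23) with a≤c, −a<b≤a
g: translate: b→-8 (≡34 mod 42), so (21,34,32)→(21,-8,19)
g: flip: (21,-8,19)→(19,8,21)
g: reduced (well bottom): (19,8,21) with a≤c, −a<b≤a
reduced forms (21, 20, 23) vs (19, 8, 21) ⇒ inequivalent

no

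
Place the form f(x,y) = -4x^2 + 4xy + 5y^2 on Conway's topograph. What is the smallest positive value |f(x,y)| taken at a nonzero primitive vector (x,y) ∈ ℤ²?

river: ρ → (5,6,-3)
river: ρ → (-3,6,5)
river: ρ → (5,4,-4)
river: ρ → (-4,4,5)
closes: descent 0, river 4
min |a| on river = 3

3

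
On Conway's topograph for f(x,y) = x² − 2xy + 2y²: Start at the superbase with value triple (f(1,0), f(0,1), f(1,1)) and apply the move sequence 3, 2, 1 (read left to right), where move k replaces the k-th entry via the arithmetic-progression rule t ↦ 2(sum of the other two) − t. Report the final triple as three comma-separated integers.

start (1,2,1) = (f(1,0),f(0,1),f(1,1))
replace slot 3: 2·(1+2) − 1 = 5 → (1,2,5)
replace slot 2: 2·(1+5) − 2 = 10 → (1,10,5)
replace slot 1: 2·(10+5) − 1 = 29 → (29,10,5)

29,10,5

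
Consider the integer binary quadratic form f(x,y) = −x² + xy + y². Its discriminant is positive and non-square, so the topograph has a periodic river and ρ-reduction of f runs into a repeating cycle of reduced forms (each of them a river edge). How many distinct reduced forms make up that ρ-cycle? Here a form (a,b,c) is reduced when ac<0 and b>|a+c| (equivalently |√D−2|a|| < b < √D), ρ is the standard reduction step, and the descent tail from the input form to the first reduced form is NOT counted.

D = 5, ⌊√D⌋ = 2
river: ρ → (1,1,-1)
river: ρ → (-1,1,1)
ρ-cycle length = 2 (tail of 0 descent steps not counted)

2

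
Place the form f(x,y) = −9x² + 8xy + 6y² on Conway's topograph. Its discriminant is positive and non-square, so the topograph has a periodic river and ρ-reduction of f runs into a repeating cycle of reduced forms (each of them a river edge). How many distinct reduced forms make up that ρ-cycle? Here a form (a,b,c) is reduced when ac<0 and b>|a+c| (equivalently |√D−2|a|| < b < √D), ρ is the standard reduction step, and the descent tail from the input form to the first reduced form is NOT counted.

D = 280, ⌊√D⌋ = 16
river: ρ → (6,16,-1)
river: ρ → (-1,16,6)
river: ρ → (6,8,-9)
river: ρ → (-9,10,5)
river: ρ → (5,10,-9)
river: ρ → (-9,8,6)
ρ-cycle length = 6 (tail of 0 descent steps not counted)

6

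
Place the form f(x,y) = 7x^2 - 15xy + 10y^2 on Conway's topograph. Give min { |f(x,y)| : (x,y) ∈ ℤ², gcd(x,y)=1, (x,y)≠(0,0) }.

translate: b→-1 (≡-15 mod 14), so (7,-15,10)→(7,-1,2)
flip: (7,-1,2)→(2,1,7)
reduced (well bottom): (2,1,7) with a≤c, −a<b≤a
well minimum = a = 2

2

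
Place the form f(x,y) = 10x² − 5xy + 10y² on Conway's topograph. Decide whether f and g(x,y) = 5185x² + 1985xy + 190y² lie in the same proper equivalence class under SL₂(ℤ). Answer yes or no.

D₁ = -375, D₂ = -375
f: flip: (10,-5,10)→(10,5,10)
f: reduced (well bottom): (10,5,10) with a≤c, −a<b≤a
g: flip: (5185,1985,190)→(190,-1985,5185)
g: translate: b→-85 (≡-1985 mod 380), so (190,-1985,5185)→(190,-85,10)
g: flip: (190,-85,10)→(10,85,190)
g: translate: b→5 (≡85 mod 20), so (10,85,190)→(10,5,10)
g: reduced (well bottom): (10,5,10) with a≤c, −a<b≤a
reduced forms (10, 5, 10) vs (10, 5, 10) ⇒ equivalent

yes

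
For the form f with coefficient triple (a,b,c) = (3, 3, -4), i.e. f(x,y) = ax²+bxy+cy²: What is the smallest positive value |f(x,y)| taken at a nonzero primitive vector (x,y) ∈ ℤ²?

river: ρ → (-4,5,2)
river: ρ → (2,7,-1)
river: ρ → (-1,7,2)
river: ρ → (2,5,-4)
river: ρ → (-4,3,3)
river: ρ → (3,3,-4)
closes: descent 0, river 6
min |a| on river = 1

1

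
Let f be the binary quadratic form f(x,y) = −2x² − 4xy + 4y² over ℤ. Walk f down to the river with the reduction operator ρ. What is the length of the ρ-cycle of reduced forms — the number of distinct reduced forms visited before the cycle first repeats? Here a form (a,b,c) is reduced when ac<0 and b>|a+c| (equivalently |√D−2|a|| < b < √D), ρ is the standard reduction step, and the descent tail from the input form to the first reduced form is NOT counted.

D = 48, ⌊√D⌋ = 6
descent: ρ → (4,4,-2)  [lands on river]
river: ρ → (-2,4,4)
ρ-cycle length = 2 (tail of 1 descent step not counted)

2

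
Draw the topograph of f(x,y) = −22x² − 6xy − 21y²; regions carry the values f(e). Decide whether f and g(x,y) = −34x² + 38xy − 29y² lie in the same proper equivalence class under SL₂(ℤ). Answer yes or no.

D₁ = -1812, D₂ = -2500
discriminants differ ⇒ not SL₂(ℤ)-equivalent

no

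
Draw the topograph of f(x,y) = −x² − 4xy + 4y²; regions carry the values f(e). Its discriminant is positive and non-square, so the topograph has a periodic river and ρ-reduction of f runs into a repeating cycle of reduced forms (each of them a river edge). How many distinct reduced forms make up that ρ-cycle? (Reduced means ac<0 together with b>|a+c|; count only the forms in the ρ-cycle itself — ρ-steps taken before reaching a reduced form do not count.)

D = 32, ⌊√D⌋ = 5
descent: ρ → (4,4,-1)  [lands on river]
river: ρ → (-1,4,4)
ρ-cycle length = 2 (tail of 1 descent step not counted)

2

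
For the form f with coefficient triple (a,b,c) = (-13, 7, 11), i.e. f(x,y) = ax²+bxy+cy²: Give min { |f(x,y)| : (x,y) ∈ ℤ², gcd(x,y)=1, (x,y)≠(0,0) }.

river: ρ → (11,15,-9)
river: ρ → (-9,21,5)
river: ρ → (5,19,-13)
river: ρ → (-13,7,11)
closes: descent 0, river 4
min |a| on river = 5

5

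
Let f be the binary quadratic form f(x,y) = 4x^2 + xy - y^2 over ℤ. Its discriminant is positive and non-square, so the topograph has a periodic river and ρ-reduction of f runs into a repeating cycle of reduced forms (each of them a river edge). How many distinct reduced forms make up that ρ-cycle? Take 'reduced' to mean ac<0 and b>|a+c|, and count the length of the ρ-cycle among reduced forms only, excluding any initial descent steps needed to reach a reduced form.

D = 17, ⌊√D⌋ = 4
descent: ρ → (-1,3,2)  [lands on river]
river: ρ → (2,1,-2)
river: ρ → (-2,3,1)
river: ρ → (1,3,-2)
river: ρ → (-2,1,2)
river: ρ → (2,3,-1)
ρ-cycle length = 6 (tail of 1 descent step not counted)

6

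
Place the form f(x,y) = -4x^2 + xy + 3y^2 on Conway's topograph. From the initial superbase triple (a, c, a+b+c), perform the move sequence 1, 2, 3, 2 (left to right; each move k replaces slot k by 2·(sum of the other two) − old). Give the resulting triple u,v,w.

start (-4,3,0) = (f(1,0),f(0,1),f(1,1))
replace slot 1: 2·(3+0) − (-4) = 10 → (10,3,0)
replace slot 2: 2·(10+0) − 3 = 17 → (10,17,0)
replace slot 3: 2·(10+17) − 0 = 54 → (10,17,54)
replace slot 2: 2·(10+54) − 17 = 111 → (10,111,54)

10,111,54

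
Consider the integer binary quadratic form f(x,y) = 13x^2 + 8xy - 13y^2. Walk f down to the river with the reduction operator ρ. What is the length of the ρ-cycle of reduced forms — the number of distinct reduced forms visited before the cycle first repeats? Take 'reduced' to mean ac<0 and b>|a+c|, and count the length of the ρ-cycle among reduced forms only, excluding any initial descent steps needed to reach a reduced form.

D = 740, ⌊√D⌋ = 27
river: ρ → (-13,18,8)
river: ρ → (8,14,-17)
river: ρ → (-17,20,5)
river: ρ → (5,20,-17)
river: ρ → (-17,14,8)
river: ρ → (8,18,-13)
river: ρ → (-13,8,13)
river: ρ → (13,18,-8)
river: ρ → (-8,14,17)
river: ρ → (17,20,-5)
river: ρ → (-5,20,17)
river: ρ → (17,14,-8)
river: ρ → (-8,18,13)
river: ρ → (13,8,-13)
ρ-cycle length = 14 (tail of 0 descent steps not counted)

14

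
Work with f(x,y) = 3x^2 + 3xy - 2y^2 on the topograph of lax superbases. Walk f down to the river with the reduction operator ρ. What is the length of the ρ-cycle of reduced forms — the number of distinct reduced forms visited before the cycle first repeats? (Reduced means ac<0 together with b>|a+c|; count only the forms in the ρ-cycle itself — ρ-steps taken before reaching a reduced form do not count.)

D = 33, ⌊√D⌋ = 5
river: ρ → (-2,5,1)
river: ρ → (1,5,-2)
river: ρ → (-2,3,3)
river: ρ → (3,3,-2)
ρ-cycle length = 4 (tail of 0 descent steps not counted)

4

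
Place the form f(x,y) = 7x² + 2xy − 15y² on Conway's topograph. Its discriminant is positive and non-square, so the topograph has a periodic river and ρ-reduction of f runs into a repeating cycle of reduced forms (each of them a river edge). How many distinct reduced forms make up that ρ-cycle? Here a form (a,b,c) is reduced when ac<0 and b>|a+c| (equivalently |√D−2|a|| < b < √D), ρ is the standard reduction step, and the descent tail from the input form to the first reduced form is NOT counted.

D = 424, ⌊√D⌋ = 20
descent: ρ → (-15,-2,7)
descent: ρ → (7,16,-6)  [lands on river]
river: ρ → (-6,20,1)
river: ρ → (1,20,-6)
river: ρ → (-6,16,7)
river: ρ → (7,12,-10)
river: ρ → (-10,8,9)
river: ρ → (9,10,-9)
river: ρ → (-9,8,10)
river: ρ → (10,12,-7)
river: ρ → (-7,16,6)
river: ρ → (6,20,-1)
river: ρ → (-1,20,6)
river: ρ → (6,16,-7)
river: ρ → (-7,12,10)
river: ρ → (10,8,-9)
river: ρ → (-9,10,9)
river: ρ → (9,8,-10)
river: ρ → (-10,12,7)
ρ-cycle length = 18 (tail of 2 descent steps not counted)

18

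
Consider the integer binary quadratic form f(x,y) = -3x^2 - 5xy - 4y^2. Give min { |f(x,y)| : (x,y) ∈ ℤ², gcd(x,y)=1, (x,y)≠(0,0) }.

translate: b→-1 (≡5 mod 6), so (3,5,4)→(3,-1,2)
flip: (3,-1,2)→(2,1,3)
reduced (well bottom): (2,1,3) with a≤c, −a<b≤a
well minimum |f| = |-2| = 2 (negative-definite)

2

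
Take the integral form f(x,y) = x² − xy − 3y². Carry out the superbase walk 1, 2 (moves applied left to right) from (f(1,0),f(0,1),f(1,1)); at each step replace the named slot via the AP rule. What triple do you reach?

start (1,-3,-3) = (f(1,0),f(0,1),f(1,1))
replace slot 1: 2·((-3)+(-3)) − 1 = -13 → (-13,-3,-3)
replace slot 2: 2·((-13)+(-3)) − (-3) = -29 → (-13,-29,-3)

-13,-29,-3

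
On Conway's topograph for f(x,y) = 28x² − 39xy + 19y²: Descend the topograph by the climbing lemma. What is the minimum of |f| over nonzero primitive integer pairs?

translate: b→17 (≡-39 mod 56), so (28,-39,19)→(28,17,8)
flip: (28,17,8)→(8,-17,28)
translate: b→-1 (≡-17 mod 16), so (8,-17,28)→(8,-1,19)
reduced (well bottom): (8,-1,19) with a≤c, −a<b≤a
well minimum = a = 8

8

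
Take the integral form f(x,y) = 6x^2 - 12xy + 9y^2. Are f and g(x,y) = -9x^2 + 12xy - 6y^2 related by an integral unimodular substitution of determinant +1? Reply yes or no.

D₁ = -72, D₂ = -72
f: translate: b→0 (≡-12 mod 12), so (6,-12,9)→(6,0,3)
f: flip: (6,0,3)→(3,0,6)
f: reduced (well bottom): (3,0,6) with a≤c, −a<b≤a
g is negative-definite; reduce −g:
−g: translate: b→6 (≡-12 mod 18), so (9,-12,6)→(9,6,3)
−g: flip: (9,6,3)→(3,-6,9)
−g: translate: b→0 (≡-6 mod 6), so (3,-6,9)→(3,0,6)
−g: reduced (well bottom): (3,0,6) with a≤c, −a<b≤a
flip sign back: reduced form of g is (-3,0,-6)
reduced forms (3, 0, 6) vs (-3, 0, -6) ⇒ inequivalent

no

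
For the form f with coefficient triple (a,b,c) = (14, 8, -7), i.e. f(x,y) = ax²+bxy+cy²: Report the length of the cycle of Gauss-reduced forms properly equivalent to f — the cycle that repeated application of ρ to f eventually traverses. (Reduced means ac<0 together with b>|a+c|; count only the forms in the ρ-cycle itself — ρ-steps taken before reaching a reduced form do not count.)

D = 456, ⌊√D⌋ = 21
river: ρ → (-7,20,2)
river: ρ → (2,20,-7)
river: ρ → (-7,8,14)
river: ρ → (14,20,-1)
river: ρ → (-1,20,14)
river: ρ → (14,8,-7)
ρ-cycle length = 6 (tail of 0 descent steps not counted)

6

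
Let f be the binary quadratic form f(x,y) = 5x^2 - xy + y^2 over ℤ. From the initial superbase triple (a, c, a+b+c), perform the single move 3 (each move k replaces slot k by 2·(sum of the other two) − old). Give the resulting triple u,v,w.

start (5,1,5) = (f(1,0),f(0,1),f(1,1))
replace slot 3: 2·(5+1) − 5 = 7 → (5,1,7)

5,1,7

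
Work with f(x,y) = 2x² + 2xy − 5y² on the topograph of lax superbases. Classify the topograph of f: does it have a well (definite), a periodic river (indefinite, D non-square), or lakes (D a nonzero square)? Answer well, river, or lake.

D = b²−4ac = 2² − 4·2·(-5) = 44
D > 0 non-square ⇒ indefinite ⇒ periodic river

river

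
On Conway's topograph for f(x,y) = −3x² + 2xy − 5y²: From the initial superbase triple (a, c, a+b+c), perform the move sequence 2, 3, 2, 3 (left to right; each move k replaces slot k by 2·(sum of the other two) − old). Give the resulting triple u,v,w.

start (-3,-5,-6) = (f(1,0),f(0,1),f(1,1))
replace slot 2: 2·((-3)+(-6)) − (-5) = -13 → (-3,-13,-6)
replace slot 3: 2·((-3)+(-13)) − (-6) = -26 → (-3,-13,-26)
replace slot 2: 2·((-3)+(-26)) − (-13) = -45 → (-3,-45,-26)
replace slot 3: 2·((-3)+(-45)) − (-26) = -70 → (-3,-45,-70)

-3,-45,-70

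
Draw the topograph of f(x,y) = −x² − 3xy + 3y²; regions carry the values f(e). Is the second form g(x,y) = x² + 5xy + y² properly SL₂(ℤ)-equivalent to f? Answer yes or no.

D₁ = 21, D₂ = 21
river cycle of f (length 2): (3, 3, -1), (-1, 3, 3)
river cycle of g (length 2): (1, 3, -3), (-3, 3, 1)
cycles differ ⇒ inequivalent

no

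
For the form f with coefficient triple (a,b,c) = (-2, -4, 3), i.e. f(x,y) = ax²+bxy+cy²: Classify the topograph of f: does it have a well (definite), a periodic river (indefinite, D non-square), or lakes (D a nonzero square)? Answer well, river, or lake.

D = b²−4ac = (-4)² − 4·(-2)·3 = 40
D > 0 non-square ⇒ indefinite ⇒ periodic river

river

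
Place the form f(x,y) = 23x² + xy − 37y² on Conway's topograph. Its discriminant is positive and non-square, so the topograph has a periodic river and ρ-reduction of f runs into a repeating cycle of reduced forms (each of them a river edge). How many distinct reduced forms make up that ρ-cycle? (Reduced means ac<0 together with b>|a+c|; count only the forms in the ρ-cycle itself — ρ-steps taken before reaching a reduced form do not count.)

D = 3405, ⌊√D⌋ = 58
descent: ρ → (-37,-1,23)
descent: ρ → (23,47,-13)  [lands on river]
river: ρ → (-13,57,3)
river: ρ → (3,57,-13)
river: ρ → (-13,47,23)
river: ρ → (23,45,-15)
river: ρ → (-15,45,23)
ρ-cycle length = 6 (tail of 2 descent steps not counted)

6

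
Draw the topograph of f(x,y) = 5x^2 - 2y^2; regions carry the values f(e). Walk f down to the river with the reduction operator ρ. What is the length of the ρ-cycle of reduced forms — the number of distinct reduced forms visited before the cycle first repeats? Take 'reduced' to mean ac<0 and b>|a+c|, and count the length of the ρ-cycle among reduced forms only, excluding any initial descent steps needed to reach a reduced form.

D = 40, ⌊√D⌋ = 6
descent: ρ → (-2,4,3)  [lands on river]
river: ρ → (3,2,-3)
river: ρ → (-3,4,2)
river: ρ → (2,4,-3)
river: ρ → (-3,2,3)
river: ρ → (3,4,-2)
ρ-cycle length = 6 (tail of 1 descent step not counted)

6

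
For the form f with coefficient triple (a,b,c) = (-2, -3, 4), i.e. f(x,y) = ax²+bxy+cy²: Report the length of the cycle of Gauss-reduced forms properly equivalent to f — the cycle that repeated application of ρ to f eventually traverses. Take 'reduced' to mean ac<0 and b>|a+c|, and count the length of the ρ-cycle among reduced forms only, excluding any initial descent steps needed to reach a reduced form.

D = 41, ⌊√D⌋ = 6
descent: ρ → (4,3,-2)  [lands on river]
river: ρ → (-2,5,2)
river: ρ → (2,3,-4)
river: ρ → (-4,5,1)
river: ρ → (1,5,-4)
river: ρ → (-4,3,2)
river: ρ → (2,5,-2)
river: ρ → (-2,3,4)
river: ρ → (4,5,-1)
river: ρ → (-1,5,4)
ρ-cycle length = 10 (tail of 1 descent step not counted)

10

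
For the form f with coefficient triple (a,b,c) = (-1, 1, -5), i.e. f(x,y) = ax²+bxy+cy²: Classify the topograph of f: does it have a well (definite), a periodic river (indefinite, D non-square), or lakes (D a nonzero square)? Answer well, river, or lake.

D = b²−4ac = 1² − 4·(-1)·(-5) = -19
D < 0 ⇒ definite ⇒ every region one sign ⇒ single well

well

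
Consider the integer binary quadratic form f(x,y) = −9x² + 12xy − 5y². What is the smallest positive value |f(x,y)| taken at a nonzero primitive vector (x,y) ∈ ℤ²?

translate: b→6 (≡-12 mod 18), so (9,-12,5)→(9,6,2)
flip: (9,6,2)→(2,-6,9)
translate: b→2 (≡-6 mod 4), so (2,-6,9)→(2,2,5)
reduced (well bottom): (2,2,5) with a≤c, −a<b≤a
well minimum |f| = |-2| = 2 (negative-definite)

2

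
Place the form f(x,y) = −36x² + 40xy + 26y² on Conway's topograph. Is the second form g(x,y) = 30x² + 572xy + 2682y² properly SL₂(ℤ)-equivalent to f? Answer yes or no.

D₁ = 5344, D₂ = 5344
river cycle of f (length 28): (26, 64, -12), (-12, 56, 46), (46, 36, -22), (-22, 52, 30), (30, 68, -6), (-6, 64, 52), (52, 40, -18), (-18, 68, 10), (10, 72, -4), (-4, 72, 10), … (18 more)
river cycle of g (length 28): (30, 32, -36), (-36, 40, 26), (26, 64, -12), (-12, 56, 46), (46, 36, -22), (-22, 52, 30), (30, 68, -6), (-6, 64, 52), (52, 40, -18), (-18, 68, 10), … (18 more)
cycles coincide ⇒ equivalent

yes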